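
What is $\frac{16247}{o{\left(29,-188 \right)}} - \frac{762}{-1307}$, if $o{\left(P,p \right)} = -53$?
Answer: $- \frac{21194443}{69271} \approx -305.96$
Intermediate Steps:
$\frac{16247}{o{\left(29,-188 \right)}} - \frac{762}{-1307} = \frac{16247}{-53} - \frac{762}{-1307} = 16247 \left(- \frac{1}{53}\right) - - \frac{762}{1307} = - \frac{16247}{53} + \frac{762}{1307} = - \frac{21194443}{69271}$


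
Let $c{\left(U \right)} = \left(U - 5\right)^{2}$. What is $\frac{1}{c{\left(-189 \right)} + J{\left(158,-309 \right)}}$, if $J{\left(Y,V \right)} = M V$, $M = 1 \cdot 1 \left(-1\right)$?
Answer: $\frac{1}{37945} \approx 2.6354 \cdot 10^{-5}$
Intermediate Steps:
$c{\left(U \right)} = \left(-5 + U\right)^{2}$
$M = -1$ ($M = 1 \left(-1\right) = -1$)
$J{\left(Y,V \right)} = - V$
$\frac{1}{c{\left(-189 \right)} + J{\left(158,-309 \right)}} = \frac{1}{\left(-5 - 189\right)^{2} - -309} = \frac{1}{\left(-194\right)^{2} + 309} = \frac{1}{37636 + 309} = \frac{1}{37945}$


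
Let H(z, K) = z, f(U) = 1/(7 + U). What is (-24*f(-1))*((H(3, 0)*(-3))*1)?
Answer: 36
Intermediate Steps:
(-24*f(-1))*((H(3, 0)*(-3))*1) = (-24/(7 - 1))*((3*(-3))*1) = (-24/6)*(-9*1) = -24*⅙*(-9) = -4*(-9) = 36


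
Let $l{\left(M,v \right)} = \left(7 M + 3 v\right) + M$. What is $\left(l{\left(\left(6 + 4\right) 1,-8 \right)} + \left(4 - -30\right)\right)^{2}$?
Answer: $8100$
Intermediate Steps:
$l{\left(M,v \right)} = 3 v + 8 M$ ($l{\left(M,v \right)} = \left(3 v + 7 M\right) + M = 3 v + 8 M$)
$\left(l{\left(\left(6 + 4\right) 1,-8 \right)} + \left(4 - -30\right)\right)^{2} = \left(\left(3 \left(-8\right) + 8 \left(6 + 4\right) 1\right) + \left(4 - -30\right)\right)^{2} = \left(\left(-24 + 8 \cdot 10 \cdot 1\right) + \left(4 + 30\right)\right)^{2} = \left(\left(-24 + 8 \cdot 10\right) + 34\right)^{2} = \left(\left(-24 + 80\right) + 34\right)^{2} = \left(56 + 34\right)^{2} = 90^{2} = 8100$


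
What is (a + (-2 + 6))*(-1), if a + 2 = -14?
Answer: 12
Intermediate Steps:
a = -16 (a = -2 - 14 = -16)
(a + (-2 + 6))*(-1) = (-16 + (-2 + 6))*(-1) = (-16 + 4)*(-1) = -12*(-1) = 12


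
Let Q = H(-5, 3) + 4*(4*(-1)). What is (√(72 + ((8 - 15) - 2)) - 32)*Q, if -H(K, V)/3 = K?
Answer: 32 - 3*√7 ≈ 24.063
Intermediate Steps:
H(K, V) = -3*K
Q = -1 (Q = -3*(-5) + 4*(4*(-1)) = 15 + 4*(-4) = 15 - 16 = -1)
(√(72 + ((8 - 15) - 2)) - 32)*Q = (√(72 + ((8 - 15) - 2)) - 32)*(-1) = (√(72 + (-7 - 2)) - 32)*(-1) = (√(72 - 9) - 32)*(-1) = (√63 - 32)*(-1) = (3*√7 - 32)*(-1) = (-32 + 3*√7)*(-1) = 32 - 3*√7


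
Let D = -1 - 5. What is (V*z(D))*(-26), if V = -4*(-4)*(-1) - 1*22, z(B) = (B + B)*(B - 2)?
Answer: 94848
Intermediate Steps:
D = -6
z(B) = 2*B*(-2 + B) (z(B) = (2*B)*(-2 + B) = 2*B*(-2 + B))
V = -38 (V = 16*(-1) - 22 = -16 - 22 = -38)
(V*z(D))*(-26) = -76*(-6)*(-2 - 6)*(-26) = -76*(-6)*(-8)*(-26) = -38*96*(-26) = -3648*(-26) = 94848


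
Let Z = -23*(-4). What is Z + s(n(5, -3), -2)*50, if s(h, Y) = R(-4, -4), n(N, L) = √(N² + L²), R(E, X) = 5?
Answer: 342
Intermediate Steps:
n(N, L) = √(L² + N²)
s(h, Y) = 5
Z = 92
Z + s(n(5, -3), -2)*50 = 92 + 5*50 = 92 + 250 = 342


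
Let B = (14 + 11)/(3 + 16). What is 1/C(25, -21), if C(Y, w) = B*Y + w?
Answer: 19/226 ≈ 0.084071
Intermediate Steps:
B = 25/19 ≈ 1.3158
C(Y, w) = w + 25*Y/19 (C(Y, w) = 25*Y/19 + w = w + 25*Y/19)
1/C(25, -21) = 1/(-21 + (25/19)*25) = 1/(-21 + 625/19) = 1/(226/19) = 19/226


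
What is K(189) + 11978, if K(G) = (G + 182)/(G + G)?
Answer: 646865/54 ≈ 11979.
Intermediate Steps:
K(G) = (182 + G)/(2*G) (K(G) = (182 + G)/((2*G)) = (182 + G)*(1/(2*G)) = (182 + G)/(2*G))
K(189) + 11978 = (½)*(182 + 189)/189 + 11978 = (½)*(1/189)*371 + 11978 = 53/54 + 11978 = 646865/54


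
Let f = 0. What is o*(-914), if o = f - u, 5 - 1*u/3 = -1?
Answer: 16452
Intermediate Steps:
u = 18 (u = 15 - 3*(-1) = 15 + 3 = 18)
o = -18 (o = 0 - 1*18 = 0 - 18 = -18)
o*(-914) = -18*(-914) = 16452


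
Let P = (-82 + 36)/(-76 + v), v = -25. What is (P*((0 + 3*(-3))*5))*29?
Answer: -60030/101 ≈ -594.36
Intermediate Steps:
P = 46/101 (P = (-82 + 36)/(-76 - 25) = -46/(-101) = -46*(-1/101) = 46/101 ≈ 0.45545)
(P*((0 + 3*(-3))*5))*29 = (46*((0 + 3*(-3))*5)/101)*29 = (46*((0 - 9)*5)/101)*29 = (46*(-9*5)/101)*29 = ((46/101)*(-45))*29 = -2070/101*29 = -60030/101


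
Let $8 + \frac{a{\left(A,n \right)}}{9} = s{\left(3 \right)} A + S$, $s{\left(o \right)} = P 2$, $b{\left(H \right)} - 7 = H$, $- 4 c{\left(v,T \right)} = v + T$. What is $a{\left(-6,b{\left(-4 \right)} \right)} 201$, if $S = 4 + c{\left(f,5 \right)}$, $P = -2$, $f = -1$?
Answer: $34371$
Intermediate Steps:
$c{\left(v,T \right)} = - \frac{T}{4} - \frac{v}{4}$ ($c{\left(v,T \right)} = - \frac{v + T}{4} = - \frac{T + v}{4} = - \frac{T}{4} - \frac{v}{4}$)
$b{\left(H \right)} = 7 + H$
$s{\left(o \right)} = -4$ ($s{\left(o \right)} = \left(-2\right) 2 = -4$)
$S = 3$ ($S = 4 - 1 = 3$)
$a{\left(A,n \right)} = -45 - 36 A$ ($a{\left(A,n \right)} = -72 + 9 \left(- 4 A + 3\right) = -72 + 9 \left(3 - 4 A\right) = -72 - \left(-27 + 36 A\right) = -45 - 36 A$)
$a{\left(-6,b{\left(-4 \right)} \right)} 201 = \left(-45 - -216\right) 201 = \left(-45 + 216\right) 201 = 171 \cdot 201 = 34371$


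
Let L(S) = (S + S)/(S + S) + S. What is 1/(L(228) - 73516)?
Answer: -1/73287 ≈ -1.3645e-5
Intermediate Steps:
L(S) = 1 + S (L(S) = (2*S)/((2*S)) + S = (2*S)*(1/(2*S)) + S = 1 + S)
1/(L(228) - 73516) = 1/((1 + 228) - 73516) = 1/(229 - 73516) = 1/(-73287) = -1/73287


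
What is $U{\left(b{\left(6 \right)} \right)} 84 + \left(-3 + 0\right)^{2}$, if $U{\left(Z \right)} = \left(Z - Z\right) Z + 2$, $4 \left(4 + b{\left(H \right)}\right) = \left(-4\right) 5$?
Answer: $177$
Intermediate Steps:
$b{\left(H \right)} = -9$ ($b{\left(H \right)} = -4 + \frac{\left(-4\right) 5}{4} = -4 + \frac{1}{4} \left(-20\right) = -4 - 5 = -9$)
$U{\left(Z \right)} = 2$ ($U{\left(Z \right)} = 0 Z + 2 = 0 + 2 = 2$)
$U{\left(b{\left(6 \right)} \right)} 84 + \left(-3 + 0\right)^{2} = 2 \cdot 84 + \left(-3 + 0\right)^{2} = 168 + \left(-3\right)^{2} = 168 + 9 = 177$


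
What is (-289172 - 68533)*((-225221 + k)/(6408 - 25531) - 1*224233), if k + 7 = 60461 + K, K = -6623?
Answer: 1533780472602645/19123 ≈ 8.0206e+10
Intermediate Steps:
k = 53831 (k = -7 + (60461 - 6623) = -7 + 53838 = 53831)
(-289172 - 68533)*((-225221 + k)/(6408 - 25531) - 1*224233) = (-289172 - 68533)*((-225221 + 53831)/(6408 - 25531) - 1*224233) = -357705*(-171390/(-19123) - 224233) = -357705*(-171390*(-1/19123) - 224233) = -357705*(171390/19123 - 224233) = -357705*(-4287836269/19123) = 1533780472602645/19123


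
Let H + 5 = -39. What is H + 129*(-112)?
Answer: -14492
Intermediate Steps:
H = -44 (H = -5 - 39 = -44)
H + 129*(-112) = -44 + 129*(-112) = -44 - 14448 = -14492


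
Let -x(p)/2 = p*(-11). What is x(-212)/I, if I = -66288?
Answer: 583/8286 ≈ 0.070360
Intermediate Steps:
x(p) = 22*p (x(p) = -2*p*(-11) = -(-22)*p = 22*p)
x(-212)/I = (22*(-212))/(-66288) = -4664*(-1/66288) = 583/8286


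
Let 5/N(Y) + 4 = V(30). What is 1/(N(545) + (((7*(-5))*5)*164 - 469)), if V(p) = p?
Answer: -26/758389 ≈ -3.4283e-5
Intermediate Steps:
N(Y) = 5/26 (N(Y) = 5/(-4 + 30) = 5/26)
1/(N(545) + (((7*(-5))*5)*164 - 469)) = 1/(5/26 + (((7*(-5))*5)*164 - 469)) = 1/(5/26 + (-35*5*164 - 469)) = 1/(5/26 + (-175*164 - 469)) = 1/(5/26 + (-28700 - 469)) = 1/(5/26 - 29169) = 1/(-758389/26) = -26/758389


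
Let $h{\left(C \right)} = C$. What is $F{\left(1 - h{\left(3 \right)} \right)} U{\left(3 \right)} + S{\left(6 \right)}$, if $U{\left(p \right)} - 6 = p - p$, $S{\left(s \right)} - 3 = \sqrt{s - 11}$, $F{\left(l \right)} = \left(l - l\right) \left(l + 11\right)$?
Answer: $3 + i \sqrt{5} \approx 3.0 + 2.2361 i$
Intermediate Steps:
$F{\left(l \right)} = 0$ ($F{\left(l \right)} = 0 \left(11 + l\right) = 0$)
$S{\left(s \right)} = 3 + \sqrt{-11 + s}$ ($S{\left(s \right)} = 3 + \sqrt{s - 11} = 3 + \sqrt{-11 + s}$)
$U{\left(p \right)} = 6$ ($U{\left(p \right)} = 6 + \left(p - p\right) = 6 + 0 = 6$)
$F{\left(1 - h{\left(3 \right)} \right)} U{\left(3 \right)} + S{\left(6 \right)} = 0 \cdot 6 + \left(3 + \sqrt{-11 + 6}\right) = 0 + \left(3 + \sqrt{-5}\right) = 0 + \left(3 + i \sqrt{5}\right) = 3 + i \sqrt{5}$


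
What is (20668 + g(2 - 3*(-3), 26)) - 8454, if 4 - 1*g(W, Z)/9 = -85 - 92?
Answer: 13843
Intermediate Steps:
g(W, Z) = 1629 (g(W, Z) = 36 - 9*(-85 - 92) = 36 - 9*(-177) = 36 + 1593 = 1629)
(20668 + g(2 - 3*(-3), 26)) - 8454 = (20668 + 1629) - 8454 = 22297 - 8454 = 13843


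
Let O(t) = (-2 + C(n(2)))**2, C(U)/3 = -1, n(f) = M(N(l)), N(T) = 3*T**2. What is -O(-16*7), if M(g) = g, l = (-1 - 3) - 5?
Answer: -25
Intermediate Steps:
l = -9 (l = -4 - 5 = -9)
n(f) = 243 (n(f) = 3*(-9)**2 = 3*81 = 243)
C(U) = -3 (C(U) = 3*(-1) = -3)
O(t) = 25 (O(t) = (-2 - 3)**2 = (-5)**2 = 25)
-O(-16*7) = -1*25 = -25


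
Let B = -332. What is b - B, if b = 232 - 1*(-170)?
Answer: 734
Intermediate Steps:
b = 402 (b = 232 + 170 = 402)
b - B = 402 - 1*(-332) = 402 + 332 = 734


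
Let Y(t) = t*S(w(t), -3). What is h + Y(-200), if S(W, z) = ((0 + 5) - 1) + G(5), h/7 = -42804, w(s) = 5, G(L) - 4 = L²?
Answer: -306228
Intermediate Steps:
G(L) = 4 + L²
h = -299628 (h = 7*(-42804) = -299628)
S(W, z) = 33 (S(W, z) = ((0 + 5) - 1) + (4 + 5²) = (5 - 1) + (4 + 25) = 4 + 29 = 33)
Y(t) = 33*t (Y(t) = t*33 = 33*t)
h + Y(-200) = -299628 + 33*(-200) = -299628 - 6600 = -306228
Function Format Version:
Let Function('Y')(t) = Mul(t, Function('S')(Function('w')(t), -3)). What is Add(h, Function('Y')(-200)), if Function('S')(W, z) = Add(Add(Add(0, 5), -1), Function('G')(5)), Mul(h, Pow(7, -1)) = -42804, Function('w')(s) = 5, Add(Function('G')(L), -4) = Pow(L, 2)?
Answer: -306228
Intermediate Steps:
Function('G')(L) = Add(4, Pow(L, 2))
h = -299628 (h = Mul(7, -42804) = -299628)
Function('S')(W, z) = 33 (Function('S')(W, z) = Add(Add(Add(0, 5), -1), Add(4, Pow(5, 2))) = Add(Add(5, -1), Add(4, 25)) = Add(4, 29) = 33)
Function('Y')(t) = Mul(33, t) (Function('Y')(t) = Mul(t, 33) = Mul(33, t))
Add(h, Function('Y')(-200)) = Add(-299628, Mul(33, -200)) = Add(-299628, -6600) = -306228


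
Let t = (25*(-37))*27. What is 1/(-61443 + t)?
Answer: -1/86418 ≈ -1.1572e-5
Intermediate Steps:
t = -24975 (t = -925*27 = -24975)
1/(-61443 + t) = 1/(-61443 - 24975) = 1/(-86418) = -1/86418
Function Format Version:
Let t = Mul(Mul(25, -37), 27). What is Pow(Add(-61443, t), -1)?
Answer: Rational(-1, 86418) ≈ -1.1572e-5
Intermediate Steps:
t = -24975 (t = Mul(-925, 27) = -24975)
Pow(Add(-61443, t), -1) = Pow(Add(-61443, -24975), -1) = Pow(-86418, -1) = Rational(-1, 86418)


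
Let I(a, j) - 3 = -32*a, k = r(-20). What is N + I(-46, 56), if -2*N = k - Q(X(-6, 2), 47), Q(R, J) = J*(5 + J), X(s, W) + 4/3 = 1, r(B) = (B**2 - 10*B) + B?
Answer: 2407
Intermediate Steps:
r(B) = B**2 - 9*B
X(s, W) = -1/3 (X(s, W) = -4/3 + 1 = -1/3)
k = 580 (k = -20*(-9 - 20) = -20*(-29) = 580)
I(a, j) = 3 - 32*a
N = 932 (N = -(580 - 47*(5 + 47))/2 = -(580 - 47*52)/2 = -(580 - 1*2444)/2 = -(580 - 2444)/2 = -1/2*(-1864) = 932)
N + I(-46, 56) = 932 + (3 - 32*(-46)) = 932 + (3 + 1472) = 932 + 1475 = 2407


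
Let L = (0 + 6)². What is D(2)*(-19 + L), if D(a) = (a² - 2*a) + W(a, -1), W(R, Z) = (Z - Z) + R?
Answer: 34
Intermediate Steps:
W(R, Z) = R (W(R, Z) = 0 + R = R)
L = 36 (L = 6² = 36)
D(a) = a² - a (D(a) = (a² - 2*a) + a = a² - a)
D(2)*(-19 + L) = (2*(-1 + 2))*(-19 + 36) = (2*1)*17 = 2*17 = 34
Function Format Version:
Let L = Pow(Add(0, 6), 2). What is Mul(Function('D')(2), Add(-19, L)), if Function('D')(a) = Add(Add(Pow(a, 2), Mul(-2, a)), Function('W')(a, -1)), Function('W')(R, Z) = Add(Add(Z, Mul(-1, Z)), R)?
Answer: 34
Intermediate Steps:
Function('W')(R, Z) = R (Function('W')(R, Z) = Add(0, R) = R)
L = 36 (L = Pow(6, 2) = 36)
Function('D')(a) = Add(Pow(a, 2), Mul(-1, a)) (Function('D')(a) = Add(Add(Pow(a, 2), Mul(-2, a)), a) = Add(Pow(a, 2), Mul(-1, a)))
Mul(Function('D')(2), Add(-19, L)) = Mul(Mul(2, Add(-1, 2)), Add(-19, 36)) = Mul(Mul(2, 1), 17) = Mul(2, 17) = 34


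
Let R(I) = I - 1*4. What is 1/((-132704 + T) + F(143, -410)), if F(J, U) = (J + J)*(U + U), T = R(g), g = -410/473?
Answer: -473/173699254 ≈ -2.7231e-6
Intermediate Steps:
g = -410/473 (g = -410*1/473 = -410/473 ≈ -0.86681)
R(I) = -4 + I (R(I) = I - 4 = -4 + I)
T = -2302/473 (T = -4 - 410/473 = -2302/473 ≈ -4.8668)
F(J, U) = 4*J*U (F(J, U) = (2*J)*(2*U) = 4*J*U)
1/((-132704 + T) + F(143, -410)) = 1/((-132704 - 2302/473) + 4*143*(-410)) = 1/(-62771294/473 - 234520) = 1/(-173699254/473) = -473/173699254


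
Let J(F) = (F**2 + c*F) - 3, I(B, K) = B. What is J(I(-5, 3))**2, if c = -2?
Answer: 1024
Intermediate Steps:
J(F) = -3 + F**2 - 2*F (J(F) = (F**2 - 2*F) - 3 = -3 + F**2 - 2*F)
J(I(-5, 3))**2 = (-3 + (-5)**2 - 2*(-5))**2 = (-3 + 25 + 10)**2 = 32**2 = 1024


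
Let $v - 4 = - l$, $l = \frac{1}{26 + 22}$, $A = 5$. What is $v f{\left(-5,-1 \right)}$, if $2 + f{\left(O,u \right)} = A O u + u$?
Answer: $\frac{2101}{24} \approx 87.542$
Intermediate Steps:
$f{\left(O,u \right)} = -2 + u + 5 O u$ ($f{\left(O,u \right)} = -2 + \left(5 O u + u\right) = -2 + \left(u + 5 O u\right) = -2 + u + 5 O u$)
$l = \frac{1}{48} \approx 0.020833$
$v = \frac{191}{48}$ ($v = 4 - \frac{1}{48} = \frac{191}{48} \approx 3.9792$)
$v f{\left(-5,-1 \right)} = \frac{191 \left(-2 - 1 + 5 \left(-5\right) \left(-1\right)\right)}{48} = \frac{191 \left(-2 - 1 + 25\right)}{48} = \frac{191}{48} \cdot 22 = \frac{2101}{24}$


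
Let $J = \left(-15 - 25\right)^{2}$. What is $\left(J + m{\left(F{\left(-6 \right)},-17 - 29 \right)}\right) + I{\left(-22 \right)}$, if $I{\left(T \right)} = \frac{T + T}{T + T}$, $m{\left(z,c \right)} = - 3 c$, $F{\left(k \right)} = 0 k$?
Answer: $1739$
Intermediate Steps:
$F{\left(k \right)} = 0$
$J = 1600$ ($J = \left(-40\right)^{2} = 1600$)
$I{\left(T \right)} = 1$ ($I{\left(T \right)} = \frac{2 T}{2 T} = 2 T \frac{1}{2 T} = 1$)
$\left(J + m{\left(F{\left(-6 \right)},-17 - 29 \right)}\right) + I{\left(-22 \right)} = \left(1600 - 3 \left(-17 - 29\right)\right) + 1 = \left(1600 - -138\right) + 1 = \left(1600 + 138\right) + 1 = 1738 + 1 = 1739$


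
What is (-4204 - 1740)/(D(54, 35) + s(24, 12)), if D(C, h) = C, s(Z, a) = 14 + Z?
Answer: -1486/23 ≈ -64.609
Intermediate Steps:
(-4204 - 1740)/(D(54, 35) + s(24, 12)) = (-4204 - 1740)/(54 + (14 + 24)) = -5944/(54 + 38) = -5944/92 = -5944*1/92 = -1486/23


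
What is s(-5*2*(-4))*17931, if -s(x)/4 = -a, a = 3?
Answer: 215172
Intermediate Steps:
s(x) = 12 (s(x) = -(-4)*3 = -4*(-3) = 12)
s(-5*2*(-4))*17931 = 12*17931 = 215172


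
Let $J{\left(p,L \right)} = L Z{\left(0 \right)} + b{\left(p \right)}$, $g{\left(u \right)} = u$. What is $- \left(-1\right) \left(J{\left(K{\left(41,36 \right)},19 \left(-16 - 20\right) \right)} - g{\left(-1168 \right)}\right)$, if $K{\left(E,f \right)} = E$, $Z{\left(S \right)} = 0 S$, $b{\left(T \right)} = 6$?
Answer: $1174$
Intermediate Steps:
$Z{\left(S \right)} = 0$
$J{\left(p,L \right)} = 6$ ($J{\left(p,L \right)} = L 0 + 6 = 0 + 6 = 6$)
$- \left(-1\right) \left(J{\left(K{\left(41,36 \right)},19 \left(-16 - 20\right) \right)} - g{\left(-1168 \right)}\right) = - \left(-1\right) \left(6 - -1168\right) = - \left(-1\right) \left(6 + 1168\right) = - \left(-1\right) 1174 = \left(-1\right) \left(-1174\right) = 1174$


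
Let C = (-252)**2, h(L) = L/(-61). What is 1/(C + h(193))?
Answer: 61/3873551 ≈ 1.5748e-5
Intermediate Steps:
h(L) = -L/61 (h(L) = L*(-1/61) = -L/61)
C = 63504
1/(C + h(193)) = 1/(63504 - 1/61*193) = 1/(63504 - 193/61) = 1/(3873551/61) = 61/3873551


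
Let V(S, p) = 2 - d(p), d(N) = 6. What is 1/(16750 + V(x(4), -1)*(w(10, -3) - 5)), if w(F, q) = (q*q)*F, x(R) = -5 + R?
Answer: 1/16410 ≈ 6.0938e-5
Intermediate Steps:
w(F, q) = F*q² (w(F, q) = q²*F = F*q²)
V(S, p) = -4 (V(S, p) = 2 - 1*6 = 2 - 6 = -4)
1/(16750 + V(x(4), -1)*(w(10, -3) - 5)) = 1/(16750 - 4*(10*(-3)² - 5)) = 1/(16750 - 4*(10*9 - 5)) = 1/(16750 - 4*(90 - 5)) = 1/(16750 - 4*85) = 1/(16750 - 340) = 1/16410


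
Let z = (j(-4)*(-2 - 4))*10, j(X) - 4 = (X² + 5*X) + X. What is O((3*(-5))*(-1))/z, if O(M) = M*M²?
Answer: 225/16 ≈ 14.063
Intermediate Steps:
O(M) = M³
j(X) = 4 + X² + 6*X (j(X) = 4 + ((X² + 5*X) + X) = 4 + (X² + 6*X) = 4 + X² + 6*X)
z = 240 (z = ((4 + (-4)² + 6*(-4))*(-2 - 4))*10 = ((4 + 16 - 24)*(-6))*10 = -4*(-6)*10 = 24*10 = 240)
O((3*(-5))*(-1))/z = ((3*(-5))*(-1))³/240 = (-15*(-1))³*(1/240) = 15³*(1/240) = 3375*(1/240) = 225/16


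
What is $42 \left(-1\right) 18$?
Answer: $-756$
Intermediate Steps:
$42 \left(-1\right) 18 = \left(-42\right) 18 = -756$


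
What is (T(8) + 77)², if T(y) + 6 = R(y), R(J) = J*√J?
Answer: 5553 + 2272*√2 ≈ 8766.1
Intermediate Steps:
R(J) = J^(3/2)
T(y) = -6 + y^(3/2)
(T(8) + 77)² = ((-6 + 8^(3/2)) + 77)² = ((-6 + 16*√2) + 77)² = (71 + 16*√2)²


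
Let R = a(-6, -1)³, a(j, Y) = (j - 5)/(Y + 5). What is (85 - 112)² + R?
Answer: 45325/64 ≈ 708.20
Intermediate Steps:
a(j, Y) = (-5 + j)/(5 + Y)
R = -1331/64 (R = ((-5 - 6)/(5 - 1))³ = (-11/4)³ = -1331/64 ≈ -20.797)
(85 - 112)² + R = (85 - 112)² - 1331/64 = (-27)² - 1331/64 = 729 - 1331/64 = 45325/64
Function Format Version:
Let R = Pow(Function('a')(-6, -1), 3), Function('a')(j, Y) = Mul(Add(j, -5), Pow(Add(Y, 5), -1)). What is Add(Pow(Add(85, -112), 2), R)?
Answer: Rational(45325, 64) ≈ 708.20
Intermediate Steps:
Function('a')(j, Y) = Mul(Pow(Add(5, Y), -1), Add(-5, j)) (Function('a')(j, Y) = Mul(Add(-5, j), Pow(Add(5, Y), -1)) = Mul(Pow(Add(5, Y), -1), Add(-5, j)))
R = Rational(-1331, 64) (R = Pow(Mul(Pow(Add(5, -1), -1), Add(-5, -6)), 3) = Pow(Mul(Pow(4, -1), -11), 3) = Pow(Mul(Rational(1, 4), -11), 3) = Pow(Rational(-11, 4), 3) = Rational(-1331, 64) ≈ -20.797)
Add(Pow(Add(85, -112), 2), R) = Add(Pow(Add(85, -112), 2), Rational(-1331, 64)) = Add(Pow(-27, 2), Rational(-1331, 64)) = Add(729, Rational(-1331, 64)) = Rational(45325, 64)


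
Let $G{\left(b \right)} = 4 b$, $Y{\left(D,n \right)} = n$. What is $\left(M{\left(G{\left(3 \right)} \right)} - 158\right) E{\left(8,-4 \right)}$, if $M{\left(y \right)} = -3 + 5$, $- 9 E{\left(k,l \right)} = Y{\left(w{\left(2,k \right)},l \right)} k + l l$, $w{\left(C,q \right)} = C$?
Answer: $- \frac{832}{3} \approx -277.33$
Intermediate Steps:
$E{\left(k,l \right)} = - \frac{l^{2}}{9} - \frac{k l}{9}$ ($E{\left(k,l \right)} = - \frac{l k + l l}{9} = - \frac{k l + l^{2}}{9} = - \frac{l^{2} + k l}{9} = - \frac{l^{2}}{9} - \frac{k l}{9}$)
$M{\left(y \right)} = 2$
$\left(M{\left(G{\left(3 \right)} \right)} - 158\right) E{\left(8,-4 \right)} = \left(2 - 158\right) \frac{1}{9} \left(-4\right) \left(\left(-1\right) 8 - -4\right) = - 156 \cdot \frac{1}{9} \left(-4\right) \left(-8 + 4\right) = - 156 \cdot \frac{1}{9} \left(-4\right) \left(-4\right) = \left(-156\right) \frac{16}{9} = - \frac{832}{3}$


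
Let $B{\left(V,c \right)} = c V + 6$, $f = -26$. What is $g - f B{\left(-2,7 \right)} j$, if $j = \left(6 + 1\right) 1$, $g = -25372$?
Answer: $-26828$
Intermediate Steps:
$B{\left(V,c \right)} = 6 + V c$ ($B{\left(V,c \right)} = V c + 6 = 6 + V c$)
$j = 7$ ($j = 7 \cdot 1 = 7$)
$g - f B{\left(-2,7 \right)} j = -25372 - - 26 \left(6 - 14\right) 7 = -25372 - \left(-26\right) \left(-8\right) 7 = -25372 - 208 \cdot 7 = -25372 - 1456 = -26828$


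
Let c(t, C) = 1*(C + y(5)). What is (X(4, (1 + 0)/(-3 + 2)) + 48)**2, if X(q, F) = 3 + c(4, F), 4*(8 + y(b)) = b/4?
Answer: 458329/256 ≈ 1790.3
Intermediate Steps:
y(b) = -8 + b/16 (y(b) = -8 + (b/4)/4 = -8 + b/16)
c(t, C) = -123/16 + C (c(t, C) = 1*(C + (-8 + (1/16)*5)) = 1*(C + (-8 + 5/16)) = 1*(C - 123/16) = 1*(-123/16 + C) = -123/16 + C)
X(q, F) = -75/16 + F (X(q, F) = 3 + (-123/16 + F) = -75/16 + F)
(X(4, (1 + 0)/(-3 + 2)) + 48)**2 = ((-75/16 + (1 + 0)/(-3 + 2)) + 48)**2 = ((-75/16 + 1/(-1)) + 48)**2 = ((-75/16 + 1*(-1)) + 48)**2 = ((-75/16 - 1) + 48)**2 = (-91/16 + 48)**2 = (677/16)**2 = 458329/256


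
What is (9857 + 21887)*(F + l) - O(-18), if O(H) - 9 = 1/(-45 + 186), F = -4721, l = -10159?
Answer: -66601452790/141 ≈ -4.7235e+8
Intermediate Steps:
O(H) = 1270/141 (O(H) = 9 + 1/(-45 + 186) = 9 + 1/141 = 1270/141)
(9857 + 21887)*(F + l) - O(-18) = (9857 + 21887)*(-4721 - 10159) - 1*1270/141 = 31744*(-14880) - 1270/141 = -472350720 - 1270/141 = -66601452790/141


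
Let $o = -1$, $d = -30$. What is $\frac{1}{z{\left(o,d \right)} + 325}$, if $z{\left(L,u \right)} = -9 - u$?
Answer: $\frac{1}{346} \approx 0.0028902$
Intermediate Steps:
$\frac{1}{z{\left(o,d \right)} + 325} = \frac{1}{\left(-9 - -30\right) + 325} = \frac{1}{\left(-9 + 30\right) + 325} = \frac{1}{21 + 325} = \frac{1}{346}$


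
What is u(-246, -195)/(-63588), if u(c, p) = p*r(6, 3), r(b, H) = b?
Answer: 195/10598 ≈ 0.018400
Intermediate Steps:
u(c, p) = 6*p (u(c, p) = p*6 = 6*p)
u(-246, -195)/(-63588) = (6*(-195))/(-63588) = -1170*(-1/63588) = 195/10598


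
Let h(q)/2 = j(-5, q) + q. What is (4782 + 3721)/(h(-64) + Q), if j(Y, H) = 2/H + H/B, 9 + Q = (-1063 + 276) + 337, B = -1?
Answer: -136048/7345 ≈ -18.523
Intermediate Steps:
Q = -459 (Q = -9 + ((-1063 + 276) + 337) = -9 + (-787 + 337) = -9 - 450 = -459)
j(Y, H) = -H + 2/H (j(Y, H) = 2/H + H/(-1) = 2/H + H*(-1) = 2/H - H = -H + 2/H)
h(q) = 4/q (h(q) = 2*((-q + 2/q) + q) = 2*(2/q) = 4/q)
(4782 + 3721)/(h(-64) + Q) = (4782 + 3721)/(4/(-64) - 459) = 8503/(4*(-1/64) - 459) = 8503/(-1/16 - 459) = 8503/(-7345/16) = 8503*(-16/7345) = -136048/7345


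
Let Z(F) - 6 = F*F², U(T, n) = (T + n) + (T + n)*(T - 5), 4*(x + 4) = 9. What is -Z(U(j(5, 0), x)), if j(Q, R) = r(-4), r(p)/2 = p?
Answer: -1601619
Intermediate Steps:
r(p) = 2*p
j(Q, R) = -8 (j(Q, R) = 2*(-4) = -8)
x = -7/4 (x = -4 + (¼)*9 = -4 + 9/4 = -7/4 ≈ -1.7500)
U(T, n) = T + n + (-5 + T)*(T + n) (U(T, n) = (T + n) + (T + n)*(-5 + T) = (T + n) + (-5 + T)*(T + n) = T + n + (-5 + T)*(T + n))
Z(F) = 6 + F³ (Z(F) = 6 + F*F² = 6 + F³)
-Z(U(j(5, 0), x)) = -(6 + ((-8)² - 4*(-8) - 4*(-7/4) - 8*(-7/4))³) = -(6 + (64 + 32 + 7 + 14)³) = -(6 + 117³) = -(6 + 1601613) = -1*1601619 = -1601619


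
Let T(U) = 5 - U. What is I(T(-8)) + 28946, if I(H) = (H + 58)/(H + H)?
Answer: 752667/26 ≈ 28949.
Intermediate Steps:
I(H) = (58 + H)/(2*H) (I(H) = (58 + H)/((2*H)) = (58 + H)*(1/(2*H)) = (58 + H)/(2*H))
I(T(-8)) + 28946 = (58 + (5 - 1*(-8)))/(2*(5 - 1*(-8))) + 28946 = (58 + (5 + 8))/(2*(5 + 8)) + 28946 = (½)*(58 + 13)/13 + 28946 = (½)*(1/13)*71 + 28946 = 71/26 + 28946 = 752667/26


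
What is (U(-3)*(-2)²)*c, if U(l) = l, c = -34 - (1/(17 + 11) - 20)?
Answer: 1179/7 ≈ 168.43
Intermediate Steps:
c = -393/28 (c = -34 - (1/28 - 20) = -34 - 1*(-559/28) = -34 + 559/28 = -393/28 ≈ -14.036)
(U(-3)*(-2)²)*c = -3*(-2)²*(-393/28) = -3*4*(-393/28) = -12*(-393/28) = 1179/7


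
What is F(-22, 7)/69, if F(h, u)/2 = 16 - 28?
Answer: -8/23 ≈ -0.34783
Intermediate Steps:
F(h, u) = -24 (F(h, u) = 2*(16 - 28) = 2*(-12) = -24)
F(-22, 7)/69 = -24/69 = -24*1/69 = -8/23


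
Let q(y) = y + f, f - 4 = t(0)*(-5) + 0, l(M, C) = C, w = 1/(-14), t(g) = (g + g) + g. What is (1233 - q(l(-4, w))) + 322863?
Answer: 4537289/14 ≈ 3.2409e+5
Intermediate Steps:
t(g) = 3*g (t(g) = 2*g + g = 3*g)
w = -1/14 ≈ -0.071429
f = 4 (f = 4 + ((3*0)*(-5) + 0) = 4 + (0*(-5) + 0) = 4 + (0 + 0) = 4 + 0 = 4)
q(y) = 4 + y (q(y) = y + 4 = 4 + y)
(1233 - q(l(-4, w))) + 322863 = (1233 - (4 - 1/14)) + 322863 = (1233 - 1*55/14) + 322863 = (1233 - 55/14) + 322863 = 17207/14 + 322863 = 4537289/14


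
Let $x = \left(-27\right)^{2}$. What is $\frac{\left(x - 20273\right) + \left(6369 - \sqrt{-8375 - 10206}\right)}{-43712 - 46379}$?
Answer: $\frac{13175}{90091} + \frac{i \sqrt{18581}}{90091} \approx 0.14624 + 0.001513 i$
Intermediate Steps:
$x = 729$
$\frac{\left(x - 20273\right) + \left(6369 - \sqrt{-8375 - 10206}\right)}{-43712 - 46379} = \frac{\left(729 - 20273\right) + \left(6369 - \sqrt{-8375 - 10206}\right)}{-43712 - 46379} = \frac{-19544 + \left(6369 - \sqrt{-18581}\right)}{-90091} = \left(-19544 + \left(6369 - i \sqrt{18581}\right)\right) \left(- \frac{1}{90091}\right) = \left(-13175 - i \sqrt{18581}\right) \left(- \frac{1}{90091}\right) = \frac{13175}{90091} + \frac{i \sqrt{18581}}{90091}$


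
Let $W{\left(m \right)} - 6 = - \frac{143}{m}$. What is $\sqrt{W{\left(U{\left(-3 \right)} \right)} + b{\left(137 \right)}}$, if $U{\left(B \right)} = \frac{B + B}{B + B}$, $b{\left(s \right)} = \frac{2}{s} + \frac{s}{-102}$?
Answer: $\frac{i \sqrt{27011783922}}{13974} \approx 11.761 i$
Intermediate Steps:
$b{\left(s \right)} = \frac{2}{s} - \frac{s}{102}$ ($b{\left(s \right)} = \frac{2}{s} + s \left(- \frac{1}{102}\right) = \frac{2}{s} - \frac{s}{102}$)
$U{\left(B \right)} = 1$ ($U{\left(B \right)} = \frac{2 B}{2 B} = 2 B \frac{1}{2 B} = 1$)
$W{\left(m \right)} = 6 - \frac{143}{m}$
$\sqrt{W{\left(U{\left(-3 \right)} \right)} + b{\left(137 \right)}} = \sqrt{\left(6 - \frac{143}{1}\right) + \left(\frac{2}{137} - \frac{137}{102}\right)} = \sqrt{\left(6 - 143\right) + \left(2 \cdot \frac{1}{137} - \frac{137}{102}\right)} = \sqrt{\left(6 - 143\right) + \left(\frac{2}{137} - \frac{137}{102}\right)} = \sqrt{-137 - \frac{18565}{13974}} = \sqrt{- \frac{1933003}{13974}} = \frac{i \sqrt{27011783922}}{13974}$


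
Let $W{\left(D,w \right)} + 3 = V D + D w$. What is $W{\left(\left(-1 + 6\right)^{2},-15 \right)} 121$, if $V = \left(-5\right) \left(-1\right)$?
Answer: $-30613$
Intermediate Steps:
$V = 5$
$W{\left(D,w \right)} = -3 + 5 D + D w$ ($W{\left(D,w \right)} = -3 + \left(5 D + D w\right) = -3 + 5 D + D w$)
$W{\left(\left(-1 + 6\right)^{2},-15 \right)} 121 = \left(-3 + 5 \left(-1 + 6\right)^{2} + \left(-1 + 6\right)^{2} \left(-15\right)\right) 121 = \left(-3 + 5 \cdot 5^{2} + 5^{2} \left(-15\right)\right) 121 = \left(-3 + 5 \cdot 25 + 25 \left(-15\right)\right) 121 = \left(-3 + 125 - 375\right) 121 = \left(-253\right) 121 = -30613$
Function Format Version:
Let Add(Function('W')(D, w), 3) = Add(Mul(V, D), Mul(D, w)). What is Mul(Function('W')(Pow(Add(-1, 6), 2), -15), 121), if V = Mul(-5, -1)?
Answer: -30613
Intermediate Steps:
V = 5
Function('W')(D, w) = Add(-3, Mul(5, D), Mul(D, w)) (Function('W')(D, w) = Add(-3, Add(Mul(5, D), Mul(D, w))) = Add(-3, Mul(5, D), Mul(D, w)))
Mul(Function('W')(Pow(Add(-1, 6), 2), -15), 121) = Mul(Add(-3, Mul(5, Pow(Add(-1, 6), 2)), Mul(Pow(Add(-1, 6), 2), -15)), 121) = Mul(Add(-3, Mul(5, Pow(5, 2)), Mul(Pow(5, 2), -15)), 121) = Mul(Add(-3, Mul(5, 25), Mul(25, -15)), 121) = Mul(Add(-3, 125, -375), 121) = Mul(-253, 121) = -30613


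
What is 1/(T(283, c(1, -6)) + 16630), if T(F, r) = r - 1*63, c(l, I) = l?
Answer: 1/16568 ≈ 6.0357e-5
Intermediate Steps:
T(F, r) = -63 + r (T(F, r) = r - 63 = -63 + r)
1/(T(283, c(1, -6)) + 16630) = 1/((-63 + 1) + 16630) = 1/(-62 + 16630) = 1/16568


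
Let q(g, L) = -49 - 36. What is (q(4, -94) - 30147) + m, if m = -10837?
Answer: -41069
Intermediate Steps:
q(g, L) = -85
(q(4, -94) - 30147) + m = (-85 - 30147) - 10837 = -30232 - 10837 = -41069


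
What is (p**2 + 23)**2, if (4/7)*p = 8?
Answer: 47961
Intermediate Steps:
p = 14 (p = (7/4)*8 = 14)
(p**2 + 23)**2 = (14**2 + 23)**2 = (196 + 23)**2 = 219**2 = 47961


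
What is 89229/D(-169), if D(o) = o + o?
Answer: -89229/338 ≈ -263.99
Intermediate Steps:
D(o) = 2*o
89229/D(-169) = 89229/((2*(-169))) = 89229/(-338) = 89229*(-1/338) = -89229/338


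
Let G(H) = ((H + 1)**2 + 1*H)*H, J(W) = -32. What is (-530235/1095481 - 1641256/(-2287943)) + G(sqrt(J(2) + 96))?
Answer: 1785140254242627/2506398085583 ≈ 712.23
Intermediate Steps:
G(H) = H*(H + (1 + H)**2) (G(H) = ((1 + H)**2 + H)*H = (H + (1 + H)**2)*H = H*(H + (1 + H)**2))
(-530235/1095481 - 1641256/(-2287943)) + G(sqrt(J(2) + 96)) = (-530235/1095481 - 1641256/(-2287943)) + sqrt(-32 + 96)*(sqrt(-32 + 96) + (1 + sqrt(-32 + 96))**2) = (-530235*1/1095481 - 1641256*(-1/2287943)) + sqrt(64)*(sqrt(64) + (1 + sqrt(64))**2) = (-530235/1095481 + 1641256/2287943) + 8*(8 + (1 + 8)**2) = 584817307531/2506398085583 + 8*(8 + 9**2) = 584817307531/2506398085583 + 8*(8 + 81) = 584817307531/2506398085583 + 8*89 = 584817307531/2506398085583 + 712 = 1785140254242627/2506398085583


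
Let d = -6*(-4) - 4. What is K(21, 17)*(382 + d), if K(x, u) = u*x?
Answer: 143514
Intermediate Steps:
d = 20 (d = 24 - 4 = 20)
K(21, 17)*(382 + d) = (17*21)*(382 + 20) = 357*402 = 143514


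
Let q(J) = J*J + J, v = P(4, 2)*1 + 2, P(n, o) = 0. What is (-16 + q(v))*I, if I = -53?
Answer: 530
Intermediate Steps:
v = 2 (v = 0*1 + 2 = 0 + 2 = 2)
q(J) = J + J² (q(J) = J² + J = J + J²)
(-16 + q(v))*I = (-16 + 2*(1 + 2))*(-53) = (-16 + 2*3)*(-53) = (-16 + 6)*(-53) = -10*(-53) = 530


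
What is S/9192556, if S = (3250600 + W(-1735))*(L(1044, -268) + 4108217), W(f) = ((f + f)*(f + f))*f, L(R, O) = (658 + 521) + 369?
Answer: -21460895796734625/2298139 ≈ -9.3384e+9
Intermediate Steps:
L(R, O) = 1548 (L(R, O) = 1179 + 369 = 1548)
W(f) = 4*f³ (W(f) = ((2*f)*(2*f))*f = (4*f²)*f = 4*f³)
S = -85843583186938500 (S = (3250600 + 4*(-1735)³)*(1548 + 4108217) = (3250600 + 4*(-5222740375))*4109765 = (3250600 - 20890961500)*4109765 = -20887710900*4109765 = -85843583186938500)
S/9192556 = -85843583186938500/9192556 = -85843583186938500*1/9192556 = -21460895796734625/2298139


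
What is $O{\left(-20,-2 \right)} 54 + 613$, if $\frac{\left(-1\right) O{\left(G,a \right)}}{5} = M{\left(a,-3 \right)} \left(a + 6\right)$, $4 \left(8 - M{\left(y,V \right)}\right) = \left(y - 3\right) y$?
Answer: $-5327$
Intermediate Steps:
$M{\left(y,V \right)} = 8 - \frac{y \left(-3 + y\right)}{4}$ ($M{\left(y,V \right)} = 8 - \frac{\left(y - 3\right) y}{4} = 8 - \frac{\left(-3 + y\right) y}{4} = 8 - \frac{y \left(-3 + y\right)}{4}$)
$O{\left(G,a \right)} = - 5 \left(6 + a\right) \left(8 - \frac{a^{2}}{4} + \frac{3 a}{4}\right)$ ($O{\left(G,a \right)} = - 5 \left(8 - \frac{a^{2}}{4} + \frac{3 a}{4}\right) \left(a + 6\right) = - 5 \left(8 - \frac{a^{2}}{4} + \frac{3 a}{4}\right) \left(6 + a\right) = - 5 \left(6 + a\right) \left(8 - \frac{a^{2}}{4} + \frac{3 a}{4}\right)$)
$O{\left(-20,-2 \right)} 54 + 613 = - \frac{5 \left(6 - 2\right) \left(32 - \left(-2\right)^{2} + 3 \left(-2\right)\right)}{4} \cdot 54 + 613 = \left(- \frac{5}{4}\right) 4 \left(32 - 4 - 6\right) 54 + 613 = \left(- \frac{5}{4}\right) 4 \cdot 22 \cdot 54 + 613 = \left(-110\right) 54 + 613 = -5940 + 613 = -5327$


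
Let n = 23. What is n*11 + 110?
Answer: 363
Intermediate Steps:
n*11 + 110 = 23*11 + 110 = 253 + 110 = 363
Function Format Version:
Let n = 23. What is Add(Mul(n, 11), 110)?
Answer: 363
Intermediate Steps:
Add(Mul(n, 11), 110) = Add(Mul(23, 11), 110) = Add(253, 110) = 363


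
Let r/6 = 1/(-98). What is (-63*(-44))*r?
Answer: -1188/7 ≈ -169.71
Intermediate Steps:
r = -3/49 (r = 6/(-98) = 6*(-1/98) = -3/49 ≈ -0.061224)
(-63*(-44))*r = -63*(-44)*(-3/49) = 2772*(-3/49) = -1188/7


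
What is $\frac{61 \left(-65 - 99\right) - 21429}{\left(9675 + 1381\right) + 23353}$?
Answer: $- \frac{31433}{34409} \approx -0.91351$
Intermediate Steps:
$\frac{61 \left(-65 - 99\right) - 21429}{\left(9675 + 1381\right) + 23353} = \frac{61 \left(-164\right) - 21429}{11056 + 23353} = \frac{-10004 - 21429}{34409} = \left(-31433\right) \frac{1}{34409} = - \frac{31433}{34409}$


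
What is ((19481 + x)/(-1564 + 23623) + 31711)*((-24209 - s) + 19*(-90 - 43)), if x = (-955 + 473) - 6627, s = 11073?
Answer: -979568624507/817 ≈ -1.1990e+9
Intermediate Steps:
x = -7109 (x = -482 - 6627 = -7109)
((19481 + x)/(-1564 + 23623) + 31711)*((-24209 - s) + 19*(-90 - 43)) = ((19481 - 7109)/(-1564 + 23623) + 31711)*((-24209 - 1*11073) + 19*(-90 - 43)) = (12372/22059 + 31711)*((-24209 - 11073) + 19*(-133)) = (12372*(1/22059) + 31711)*(-35282 - 2527) = (4124/7353 + 31711)*(-37809) = (233175107/7353)*(-37809) = -979568624507/817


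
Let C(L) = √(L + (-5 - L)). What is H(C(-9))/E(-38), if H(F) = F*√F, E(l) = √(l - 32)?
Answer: -I*5^(¼)*√14*I^(3/2)/14 ≈ 0.28259 + 0.28259*I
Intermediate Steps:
E(l) = √(-32 + l)
C(L) = I*√5 (C(L) = √(-5) = I*√5)
H(F) = F^(3/2)
H(C(-9))/E(-38) = (I*√5)^(3/2)/(√(-32 - 38)) = (5^(¾)*I^(3/2))/(√(-70)) = (5^(¾)*I^(3/2))/((I*√70)) = (5^(¾)*I^(3/2))*(-I*√70/70) = -I*5^(¼)*√14*I^(3/2)/14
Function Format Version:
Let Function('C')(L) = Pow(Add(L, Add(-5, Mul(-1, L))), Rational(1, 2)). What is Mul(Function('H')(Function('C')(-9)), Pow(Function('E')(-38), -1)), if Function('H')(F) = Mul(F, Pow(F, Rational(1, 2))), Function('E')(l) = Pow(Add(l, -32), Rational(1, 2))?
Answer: Mul(Rational(-1, 14), I, Pow(5, Rational(1, 4)), Pow(14, Rational(1, 2)), Pow(I, Rational(3, 2))) ≈ Add(0.28259, Mul(0.28259, I))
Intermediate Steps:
Function('E')(l) = Pow(Add(-32, l), Rational(1, 2))
Function('C')(L) = Mul(I, Pow(5, Rational(1, 2))) (Function('C')(L) = Pow(-5, Rational(1, 2)) = Mul(I, Pow(5, Rational(1, 2))))
Function('H')(F) = Pow(F, Rational(3, 2))
Mul(Function('H')(Function('C')(-9)), Pow(Function('E')(-38), -1)) = Mul(Pow(Mul(I, Pow(5, Rational(1, 2))), Rational(3, 2)), Pow(Pow(Add(-32, -38), Rational(1, 2)), -1)) = Mul(Mul(Pow(5, Rational(3, 4)), Pow(I, Rational(3, 2))), Pow(Pow(-70, Rational(1, 2)), -1)) = Mul(Mul(Pow(5, Rational(3, 4)), Pow(I, Rational(3, 2))), Pow(Mul(I, Pow(70, Rational(1, 2))), -1)) = Mul(Mul(Pow(5, Rational(3, 4)), Pow(I, Rational(3, 2))), Mul(Rational(-1, 70), I, Pow(70, Rational(1, 2)))) = Mul(Rational(-1, 14), I, Pow(5, Rational(1, 4)), Pow(14, Rational(1, 2)), Pow(I, Rational(3, 2)))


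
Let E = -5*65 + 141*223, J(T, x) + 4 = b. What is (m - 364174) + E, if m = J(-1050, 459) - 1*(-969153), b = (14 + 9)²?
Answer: 636622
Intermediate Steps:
b = 529 (b = 23² = 529)
J(T, x) = 525 (J(T, x) = -4 + 529 = 525)
m = 969678 (m = 525 - 1*(-969153) = 525 + 969153 = 969678)
E = 31118 (E = -325 + 31443 = 31118)
(m - 364174) + E = (969678 - 364174) + 31118 = 605504 + 31118 = 636622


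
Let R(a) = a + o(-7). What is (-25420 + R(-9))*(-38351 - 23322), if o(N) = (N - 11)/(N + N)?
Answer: 10977423962/7 ≈ 1.5682e+9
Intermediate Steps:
o(N) = (-11 + N)/(2*N) (o(N) = (-11 + N)/((2*N)) = (-11 + N)*(1/(2*N)) = (-11 + N)/(2*N))
R(a) = 9/7 + a (R(a) = a + (½)*(-11 - 7)/(-7) = a + (½)*(-⅐)*(-18) = a + 9/7 = 9/7 + a)
(-25420 + R(-9))*(-38351 - 23322) = (-25420 + (9/7 - 9))*(-38351 - 23322) = (-25420 - 54/7)*(-61673) = -177994/7*(-61673) = 10977423962/7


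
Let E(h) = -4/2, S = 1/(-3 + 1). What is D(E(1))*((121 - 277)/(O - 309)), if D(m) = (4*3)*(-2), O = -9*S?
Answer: -2496/203 ≈ -12.296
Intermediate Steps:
S = -½ (S = 1/(-2) = -½ ≈ -0.50000)
O = 9/2 (O = -9*(-½) = 9/2 ≈ 4.5000)
E(h) = -2 (E(h) = -4*½ = -2)
D(m) = -24 (D(m) = 12*(-2) = -24)
D(E(1))*((121 - 277)/(O - 309)) = -24*(121 - 277)/(9/2 - 309) = -(-3744)/(-609/2) = -(-3744)*(-2)/609 = -24*104/203 = -2496/203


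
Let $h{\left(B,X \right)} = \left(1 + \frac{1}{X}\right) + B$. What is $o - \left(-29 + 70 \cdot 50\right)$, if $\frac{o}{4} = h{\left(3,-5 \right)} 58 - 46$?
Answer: $- \frac{13867}{5} \approx -2773.4$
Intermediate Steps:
$h{\left(B,X \right)} = 1 + B + \frac{1}{X}$
$o = \frac{3488}{5}$ ($o = 4 \left(\left(1 + 3 + \frac{1}{-5}\right) 58 - 46\right) = 4 \left(\left(1 + 3 - \frac{1}{5}\right) 58 - 46\right) = 4 \left(\frac{19}{5} \cdot 58 - 46\right) = 4 \left(\frac{1102}{5} - 46\right) = 4 \cdot \frac{872}{5} = \frac{3488}{5} \approx 697.6$)
$o - \left(-29 + 70 \cdot 50\right) = \frac{3488}{5} - \left(-29 + 70 \cdot 50\right) = \frac{3488}{5} - \left(-29 + 3500\right) = \frac{3488}{5} - 3471 = - \frac{13867}{5}$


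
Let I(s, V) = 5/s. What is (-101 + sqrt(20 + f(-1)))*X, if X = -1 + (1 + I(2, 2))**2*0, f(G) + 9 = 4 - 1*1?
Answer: 101 - sqrt(14) ≈ 97.258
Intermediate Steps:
f(G) = -6 (f(G) = -9 + (4 - 1*1) = -9 + (4 - 1) = -9 + 3 = -6)
X = -1 (X = -1 + (1 + 5/2)**2*0 = -1 + (7/2)**2*0 = -1 + (49/4)*0 = -1 + 0 = -1)
(-101 + sqrt(20 + f(-1)))*X = (-101 + sqrt(20 - 6))*(-1) = (-101 + sqrt(14))*(-1) = 101 - sqrt(14)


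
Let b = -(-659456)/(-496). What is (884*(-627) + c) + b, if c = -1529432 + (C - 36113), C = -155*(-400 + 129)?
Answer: -64453264/31 ≈ -2.0791e+6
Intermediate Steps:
C = 42005 (C = -155*(-271) = 42005)
b = -41216/31 (b = -(-659456)*(-1)/496 = -3584*23/62 = -41216/31 ≈ -1329.5)
c = -1523540 (c = -1529432 + (42005 - 36113) = -1529432 + 5892 = -1523540)
(884*(-627) + c) + b = (884*(-627) - 1523540) - 41216/31 = (-554268 - 1523540) - 41216/31 = -2077808 - 41216/31 = -64453264/31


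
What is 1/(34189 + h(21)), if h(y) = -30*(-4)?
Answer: 1/34309 ≈ 2.9147e-5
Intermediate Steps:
h(y) = 120
1/(34189 + h(21)) = 1/(34189 + 120) = 1/34309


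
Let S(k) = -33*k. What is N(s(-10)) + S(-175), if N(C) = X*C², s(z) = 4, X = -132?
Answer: 3663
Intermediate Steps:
N(C) = -132*C²
N(s(-10)) + S(-175) = -132*4² - 33*(-175) = -132*16 + 5775 = -2112 + 5775 = 3663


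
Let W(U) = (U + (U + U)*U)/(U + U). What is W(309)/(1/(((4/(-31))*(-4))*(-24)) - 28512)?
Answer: -118848/10948639 ≈ -0.010855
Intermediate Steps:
W(U) = (U + 2*U²)/(2*U) (W(U) = (U + (2*U)*U)/((2*U)) = (U + 2*U²)*(1/(2*U)) = (U + 2*U²)/(2*U))
W(309)/(1/(((4/(-31))*(-4))*(-24)) - 28512) = (½ + 309)/(1/(((4/(-31))*(-4))*(-24)) - 28512) = 619/(2*(1/(((4*(-1/31))*(-4))*(-24)) - 28512)) = 619/(2*(1/(-4/31*(-4)*(-24)) - 28512)) = 619/(2*(1/((16/31)*(-24)) - 28512)) = 619/(2*(1/(-384/31) - 28512)) = 619/(2*(-31/384 - 28512)) = 619/(2*(-10948639/384)) = (619/2)*(-384/10948639) = -118848/10948639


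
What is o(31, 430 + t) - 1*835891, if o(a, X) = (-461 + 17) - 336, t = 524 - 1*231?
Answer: -836671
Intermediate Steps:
t = 293 (t = 524 - 231 = 293)
o(a, X) = -780 (o(a, X) = -444 - 336 = -780)
o(31, 430 + t) - 1*835891 = -780 - 1*835891 = -780 - 835891 = -836671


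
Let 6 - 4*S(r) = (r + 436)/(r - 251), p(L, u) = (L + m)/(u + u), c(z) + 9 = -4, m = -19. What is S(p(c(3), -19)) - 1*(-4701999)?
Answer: 44697220903/9506 ≈ 4.7020e+6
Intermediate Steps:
c(z) = -13 (c(z) = -9 - 4 = -13)
p(L, u) = (-19 + L)/(2*u) (p(L, u) = (L - 19)/(u + u) = (-19 + L)/((2*u)) = (-19 + L)*(1/(2*u)) = (-19 + L)/(2*u))
S(r) = 3/2 - (436 + r)/(4*(-251 + r)) (S(r) = 3/2 - (r + 436)/(4*(r - 251)) = 3/2 - (436 + r)/(4*(-251 + r)))
S(p(c(3), -19)) - 1*(-4701999) = (-1942 + 5*((½)*(-19 - 13)/(-19)))/(4*(-251 + (½)*(-19 - 13)/(-19))) - 1*(-4701999) = (-1942 + 5*((½)*(-1/19)*(-32)))/(4*(-251 + (½)*(-1/19)*(-32))) + 4701999 = (-1942 + 5*(16/19))/(4*(-251 + 16/19)) + 4701999 = (-1942 + 80/19)/(4*(-4753/19)) + 4701999 = (¼)*(-19/4753)*(-36818/19) + 4701999 = 18409/9506 + 4701999 = 44697220903/9506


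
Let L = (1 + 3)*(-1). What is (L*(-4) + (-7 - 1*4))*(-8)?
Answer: -40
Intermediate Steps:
L = -4 (L = 4*(-1) = -4)
(L*(-4) + (-7 - 1*4))*(-8) = (-4*(-4) + (-7 - 1*4))*(-8) = (16 + (-7 - 4))*(-8) = (16 - 11)*(-8) = 5*(-8) = -40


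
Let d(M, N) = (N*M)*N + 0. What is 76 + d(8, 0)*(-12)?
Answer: 76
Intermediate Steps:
d(M, N) = M*N² (d(M, N) = (M*N)*N + 0 = M*N² + 0 = M*N²)
76 + d(8, 0)*(-12) = 76 + (8*0²)*(-12) = 76 + (8*0)*(-12) = 76 + 0*(-12) = 76 + 0 = 76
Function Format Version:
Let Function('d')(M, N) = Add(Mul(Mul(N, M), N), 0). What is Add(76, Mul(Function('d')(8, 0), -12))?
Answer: 76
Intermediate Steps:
Function('d')(M, N) = Mul(M, Pow(N, 2)) (Function('d')(M, N) = Add(Mul(Mul(M, N), N), 0) = Add(Mul(M, Pow(N, 2)), 0) = Mul(M, Pow(N, 2)))
Add(76, Mul(Function('d')(8, 0), -12)) = Add(76, Mul(Mul(8, Pow(0, 2)), -12)) = Add(76, Mul(Mul(8, 0), -12)) = Add(76, Mul(0, -12)) = Add(76, 0) = 76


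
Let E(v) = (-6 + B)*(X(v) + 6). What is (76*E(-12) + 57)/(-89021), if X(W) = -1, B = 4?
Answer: 703/89021 ≈ 0.0078970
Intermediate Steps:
E(v) = -10 (E(v) = (-6 + 4)*(-1 + 6) = -2*5 = -10)
(76*E(-12) + 57)/(-89021) = (76*(-10) + 57)/(-89021) = (-760 + 57)*(-1/89021) = -703*(-1/89021) = 703/89021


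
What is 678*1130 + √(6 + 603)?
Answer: 766140 + √609 ≈ 7.6617e+5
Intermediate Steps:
678*1130 + √(6 + 603) = 766140 + √609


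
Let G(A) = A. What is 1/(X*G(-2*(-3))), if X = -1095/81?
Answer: -9/730 ≈ -0.012329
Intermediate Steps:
X = -365/27 (X = -1095*1/81 = -365/27 ≈ -13.519)
1/(X*G(-2*(-3))) = 1/(-(-730)*(-3)/27) = 1/(-365/27*6) = 1/(-730/9) = -9/730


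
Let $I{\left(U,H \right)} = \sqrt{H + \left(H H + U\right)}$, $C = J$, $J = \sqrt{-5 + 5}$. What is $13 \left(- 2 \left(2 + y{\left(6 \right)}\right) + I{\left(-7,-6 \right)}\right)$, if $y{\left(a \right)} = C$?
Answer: $-52 + 13 \sqrt{23} \approx 10.346$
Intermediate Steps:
$J = 0$ ($J = \sqrt{0} = 0$)
$C = 0$
$y{\left(a \right)} = 0$
$I{\left(U,H \right)} = \sqrt{H + U + H^{2}}$ ($I{\left(U,H \right)} = \sqrt{H + \left(H^{2} + U\right)} = \sqrt{H + \left(U + H^{2}\right)} = \sqrt{H + U + H^{2}}$)
$13 \left(- 2 \left(2 + y{\left(6 \right)}\right) + I{\left(-7,-6 \right)}\right) = 13 \left(- 2 \left(2 + 0\right) + \sqrt{-6 - 7 + \left(-6\right)^{2}}\right) = 13 \left(\left(-2\right) 2 + \sqrt{-6 - 7 + 36}\right) = 13 \left(-4 + \sqrt{23}\right) = -52 + 13 \sqrt{23}$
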